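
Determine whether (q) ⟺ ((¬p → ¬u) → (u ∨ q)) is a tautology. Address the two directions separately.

[⇒] Assume the antecedent. If u is true, (¬p → ¬u) → (u ∨ q) reduces to true regardless of the other variables. If u is false, the antecedent forces (u = F, q = T, p = F) or (u = F, q = T, p = T), and (¬p → ¬u) → (u ∨ q) holds there. Either way (¬p → ¬u) → (u ∨ q) holds.

[⇐] This fails. Under u = T, q = F, p = F, the left side is false but the right side is true.

Only the forward implication holds.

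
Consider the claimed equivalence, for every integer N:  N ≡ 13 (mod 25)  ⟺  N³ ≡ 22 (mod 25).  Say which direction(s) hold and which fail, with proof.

The biconditional holds.

[⇒] Suppose N ≡ 13 (mod 25). Write N = 25j + 13. Then (25j + 13)³ = 15625j³ + 24375j² + 12675j + 2197 = 25(625j³ + 975j² + 507j + 87) + 22, so N³ ≡ 22 (mod 25).

[⇐] Conversely, suppose N³ ≡ 22 (mod 25). The only residue r in {0, …, 24} with r³ ≡ 22 (mod 25) is r = 13, so N ≡ 13 (mod 25).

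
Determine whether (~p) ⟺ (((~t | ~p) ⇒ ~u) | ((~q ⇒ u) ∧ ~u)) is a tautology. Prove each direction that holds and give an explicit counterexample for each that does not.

(→) This fails. Under u = T, p = F, t = F, q = F, the left side is true but the right side is false.

(←) This fails. Under u = F, p = T, t = F, q = F, the left side is false but the right side is true.

Neither implication holds.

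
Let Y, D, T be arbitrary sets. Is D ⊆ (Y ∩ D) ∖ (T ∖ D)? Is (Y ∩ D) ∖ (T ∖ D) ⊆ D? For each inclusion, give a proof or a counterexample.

(⊆) fails; (⊇) holds.

Reverse inclusion. Let x ∈ (Y ∩ D) ∖ (T ∖ D). Then either x ∈ Y ∩ D and x ∉ T; or x ∈ Y ∩ D ∩ T. In each case x ∈ D, so (Y ∩ D) ∖ (T ∖ D) ⊆ D.

Forward inclusion. This inclusion fails. Take Y = ∅, D = {1}, T = ∅; then 1 ∈ D but 1 ∉ (Y ∩ D) ∖ (T ∖ D).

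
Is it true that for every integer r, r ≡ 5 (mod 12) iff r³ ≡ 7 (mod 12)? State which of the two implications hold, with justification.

Neither implication holds.

(→) This fails: take r = 5. Then 5 ≡ 5 (mod 12), but 5³ = 125 ≡ 5 (mod 12), not 7.

(←) This fails: take r = 7. Then 7³ = 343 ≡ 7 (mod 12), yet 7 ≡ 7 (mod 12), not 5.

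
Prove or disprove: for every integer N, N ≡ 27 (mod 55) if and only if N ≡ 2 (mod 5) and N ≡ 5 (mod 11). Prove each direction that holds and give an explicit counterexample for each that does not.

(→) Suppose N ≡ 27 (mod 55); write N = 55j + 27. Since 5 ∣ 55, reducing mod 5 gives N ≡ 27 ≡ 2 (mod 5); since 11 ∣ 55, reducing mod 11 gives N ≡ 27 ≡ 5 (mod 11).

(←) Conversely, if N ≡ 2 (mod 5) and N ≡ 5 (mod 11), then by the Chinese remainder theorem N ≡ 27 (mod 55). This is exactly N ≡ 27 (mod 55).

Equivalent; both directions hold.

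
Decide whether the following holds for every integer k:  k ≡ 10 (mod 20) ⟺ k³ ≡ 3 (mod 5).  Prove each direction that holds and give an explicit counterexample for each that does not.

(⇒) This fails: take k = 10. Then 10 ≡ 10 (mod 20), but 10³ = 1000 ≡ 0 (mod 5), not 3.

(⇐) This fails: take k = 2. Then 2³ = 8 ≡ 3 (mod 5), yet 2 ≡ 2 (mod 20), not 10.

Neither implication holds.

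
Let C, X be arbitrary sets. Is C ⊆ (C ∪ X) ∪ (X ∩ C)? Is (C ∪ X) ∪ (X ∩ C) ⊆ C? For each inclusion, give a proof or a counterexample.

(⟹) Let x ∈ C. Then either x ∈ C and x ∉ X; or x ∈ C ∩ X. In each case x ∈ (C ∪ X) ∪ (X ∩ C), so C ⊆ (C ∪ X) ∪ (X ∩ C).

(⟸) This inclusion fails. Take C = ∅, X = {1}; then 1 ∈ (C ∪ X) ∪ (X ∩ C) but 1 ∉ C.

The sets are not equal: only the forward inclusion holds.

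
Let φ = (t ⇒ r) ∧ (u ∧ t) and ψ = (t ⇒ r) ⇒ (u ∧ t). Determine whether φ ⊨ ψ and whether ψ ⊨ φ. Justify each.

The forward direction holds; the converse fails.

[⇒] Assume the antecedent. If u is true, the antecedent forces (u = T, r = T, t = T), and (t ⇒ r) ⇒ (u ∧ t) holds there. If u is false, the antecedent cannot hold. Either way (t ⇒ r) ⇒ (u ∧ t) holds.

[⇐] This fails. Under u = F, r = F, t = T, the left side is false but the right side is true.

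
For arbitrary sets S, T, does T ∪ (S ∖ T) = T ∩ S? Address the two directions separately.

(⟹) This inclusion fails. Take S = {1}, T = ∅; then 1 ∈ T ∪ (S ∖ T) but 1 ∉ T ∩ S.

(⟸) Let x ∈ T ∩ S. Then x ∈ S ∩ T, from which x ∈ T ∪ (S ∖ T).

(⊆) fails; (⊇) holds.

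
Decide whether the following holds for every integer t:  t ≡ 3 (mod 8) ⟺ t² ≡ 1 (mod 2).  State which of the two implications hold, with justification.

(⟹) Suppose t ≡ 3 (mod 8). Then t² ≡ 3² = 9 (mod 8), and since 2 ∣ 8, also t² ≡ 1 (mod 2).

(⟸) This fails: take t = 1. Then 1² = 1 ≡ 1 (mod 2), yet 1 ≡ 1 (mod 8), not 3.

The forward direction holds; the converse fails.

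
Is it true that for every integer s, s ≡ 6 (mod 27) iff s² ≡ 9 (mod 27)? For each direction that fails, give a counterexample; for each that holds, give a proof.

[⇒] Suppose s ≡ 6 (mod 27). Write s = 27j + 6. Then (27j + 6)² = 729j² + 324j + 36 = 27(27j² + 12j + 1) + 9, so s² ≡ 9 (mod 27).

[⇐] This fails: take s = 3. Then 3² = 9 ≡ 9 (mod 27), yet 3 ≡ 3 (mod 27), not 6.

The forward direction holds; the converse fails.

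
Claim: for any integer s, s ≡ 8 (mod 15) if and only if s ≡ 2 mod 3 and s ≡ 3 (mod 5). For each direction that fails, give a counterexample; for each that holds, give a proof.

Both directions hold; the statement is true.

Forward direction. Suppose s ≡ 8 (mod 15); write s = 15j + 8. Since 3 ∣ 15, reducing mod 3 gives s ≡ 8 ≡ 2 (mod 3); since 5 ∣ 15, reducing mod 5 gives s ≡ 8 ≡ 3 (mod 5).

Converse. If s ≡ 2 (mod 3) and s ≡ 3 (mod 5), then by the Chinese remainder theorem s ≡ 8 (mod 15). This is exactly s ≡ 8 (mod 15).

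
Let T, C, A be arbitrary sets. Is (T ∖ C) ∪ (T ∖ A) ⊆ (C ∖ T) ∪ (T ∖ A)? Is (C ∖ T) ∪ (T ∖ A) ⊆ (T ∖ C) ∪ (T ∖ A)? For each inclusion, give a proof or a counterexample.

Both inclusions fail.

(⟹) This inclusion fails. Take T = {1}, C = ∅, A = {1}; then 1 ∈ (T ∖ C) ∪ (T ∖ A) but 1 ∉ (C ∖ T) ∪ (T ∖ A).

(⟸) This inclusion fails. Take T = ∅, C = {1}, A = ∅; then 1 ∈ (C ∖ T) ∪ (T ∖ A) but 1 ∉ (T ∖ C) ∪ (T ∖ A).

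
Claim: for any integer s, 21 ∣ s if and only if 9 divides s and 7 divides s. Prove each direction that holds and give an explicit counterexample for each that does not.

(⇒) fails; (⇐) holds.

(⇐) Suppose 9 ∣ s and 7 ∣ s. Any common multiple of 9 and 7 is a multiple of their lcm; here gcd(9, 7) = 1, so lcm(9, 7) = 9·7 = 63, so 63 ∣ s. Since 21 ∣ 63, it follows that 21 ∣ s.

(⇒) This fails: take s = 21. Certainly 21 ∣ 21, but 9 ∤ 21.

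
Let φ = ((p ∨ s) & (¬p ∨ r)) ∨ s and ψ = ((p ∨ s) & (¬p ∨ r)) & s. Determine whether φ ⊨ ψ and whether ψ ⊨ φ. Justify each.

(⇒) fails; (⇐) holds.

(→) This fails. Under p = T, r = T, s = F, the left side is true but the right side is false.

(←) Assume the antecedent. If p is true, the antecedent forces (p = T, r = T, s = T), and ((p ∨ s) & (¬p ∨ r)) ∨ s holds there. If p is false, the antecedent forces (p = F, r = F, s = T) or (p = F, r = T, s = T), and ((p ∨ s) & (¬p ∨ r)) ∨ s holds there. Either way ((p ∨ s) & (¬p ∨ r)) ∨ s holds.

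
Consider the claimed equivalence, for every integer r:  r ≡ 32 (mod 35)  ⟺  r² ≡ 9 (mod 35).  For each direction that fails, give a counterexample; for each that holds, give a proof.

Only the forward direction holds.

(⇐) This fails: take r = 3. Then 3² = 9 ≡ 9 (mod 35), yet 3 ≡ 3 (mod 35), not 32.

(⇒) Suppose r ≡ 32 (mod 35). Write r = 35j + 32. Then (35j + 32)² = 1225j² + 2240j + 1024 = 35(35j² + 64j + 29) + 9, so r² ≡ 9 (mod 35).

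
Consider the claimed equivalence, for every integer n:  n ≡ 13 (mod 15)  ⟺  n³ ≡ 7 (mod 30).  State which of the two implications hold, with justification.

Only the converse holds.

(←) The residues r modulo 30 with r³ ≡ 7 (mod 30) are exactly {13}, and each is ≡ 13 (mod 15).

(→) This fails: take n = 28. Then 28 ≡ 13 (mod 15), but 28³ = 21952 ≡ 22 (mod 30), not 7.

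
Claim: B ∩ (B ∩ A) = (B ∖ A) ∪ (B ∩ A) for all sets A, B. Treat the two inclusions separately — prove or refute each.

(⟹) Let x ∈ B ∩ (B ∩ A). Then x ∈ A ∩ B, from which x ∈ (B ∖ A) ∪ (B ∩ A).

(⟸) This inclusion fails. Take A = ∅, B = {1}; then 1 ∈ (B ∖ A) ∪ (B ∩ A) but 1 ∉ B ∩ (B ∩ A).

(⊆) holds; (⊇) fails.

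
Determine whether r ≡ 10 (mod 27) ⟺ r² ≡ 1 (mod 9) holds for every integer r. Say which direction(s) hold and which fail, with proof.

[⇒] Suppose r ≡ 10 (mod 27). Then r² ≡ 10² = 100 (mod 27), and since 9 ∣ 27, also r² ≡ 1 (mod 9).

[⇐] This fails: take r = 1. Then 1² = 1 ≡ 1 (mod 9), yet 1 ≡ 1 (mod 27), not 10.

Only the forward implication holds.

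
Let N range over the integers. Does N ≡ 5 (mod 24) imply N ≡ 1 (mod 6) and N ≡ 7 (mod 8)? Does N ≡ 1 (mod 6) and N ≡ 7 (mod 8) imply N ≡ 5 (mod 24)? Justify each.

Both directions fail.

(⇒) This fails: N = 5 gives 5 ≡ 5 (mod 24) but 5 ≡ 5 (mod 6), so the conjunction on the right does not hold.

(⇐) This fails: N = 7 satisfies both congruences on the right (7 ≡ 1 mod 6 and 7 ≡ 7 mod 8) yet 7 ≡ 7 (mod 24), not 5.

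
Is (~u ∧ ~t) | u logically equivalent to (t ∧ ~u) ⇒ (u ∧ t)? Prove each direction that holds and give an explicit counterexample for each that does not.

The biconditional holds.

(→) Assume the antecedent. If u is true, (t ∧ ~u) ⇒ (u ∧ t) reduces to true regardless of the other variables. If u is false, the antecedent forces (u = F, t = F), and (t ∧ ~u) ⇒ (u ∧ t) holds there. Either way (t ∧ ~u) ⇒ (u ∧ t) holds.

(←) Assume the antecedent. If u is true, (~u ∧ ~t) | u reduces to true regardless of the other variables. If u is false, the antecedent forces (u = F, t = F), and (~u ∧ ~t) | u holds there. Either way (~u ∧ ~t) | u holds.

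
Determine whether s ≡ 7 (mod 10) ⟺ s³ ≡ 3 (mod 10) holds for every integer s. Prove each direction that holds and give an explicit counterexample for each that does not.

The biconditional holds.

(→) Suppose s ≡ 7 (mod 10). Write s = 10j + 7. Then (10j + 7)³ = 1000j³ + 2100j² + 1470j + 343 = 10(100j³ + 210j² + 147j + 34) + 3, so s³ ≡ 3 (mod 10).

(←) For the converse, argue contrapositively. If s ≢ 7 (mod 10), then s is congruent to one of 0, 1, 2, 3, 4, 5, 6, 8, 9 modulo 10, and these give s³ ≡ 0, 1, 8, 7, 4, 5, 6, 2, 9 respectively — never 3.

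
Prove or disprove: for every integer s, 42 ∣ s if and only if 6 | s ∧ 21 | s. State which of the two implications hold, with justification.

Forward direction. If 42 ∣ s, write s = 42q. Since 42 = 7·6, s = 6·(7q), so 6 ∣ s; and since 42 = 2·21, s = 21·(2q), so 21 ∣ s.

Converse. Suppose 6 ∣ s and 21 ∣ s. Any common multiple of 6 and 21 is a multiple of their lcm; here lcm(6, 21) = 6·21/gcd(6, 21) = 126/3 = 42, so 42 ∣ s.

Both directions hold.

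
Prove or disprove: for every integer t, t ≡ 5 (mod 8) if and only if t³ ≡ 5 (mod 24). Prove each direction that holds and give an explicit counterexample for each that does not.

(⟹) This fails: take t = 13. Then 13 ≡ 5 (mod 8), but 13³ = 2197 ≡ 13 (mod 24), not 5.

(⟸) Conversely, the residues r modulo 24 with r³ ≡ 5 (mod 24) are exactly {5}, and each is ≡ 5 (mod 8).

(⇒) fails; (⇐) holds.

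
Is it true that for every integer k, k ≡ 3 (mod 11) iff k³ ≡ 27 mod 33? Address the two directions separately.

(→) This fails: take k = 14. Then 14 ≡ 3 (mod 11), but 14³ = 2744 ≡ 5 (mod 33), not 27.

(←) Conversely, the residues r modulo 33 with r³ ≡ 27 (mod 33) are exactly {3}, and each is ≡ 3 (mod 11).

Only the reverse direction holds.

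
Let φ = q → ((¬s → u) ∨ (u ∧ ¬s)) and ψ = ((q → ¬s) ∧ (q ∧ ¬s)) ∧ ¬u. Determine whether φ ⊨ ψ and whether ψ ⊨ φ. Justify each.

Neither implication holds.

(⇒) This fails. Under u = F, s = F, q = F, the left side is true but the right side is false.

(⇐) This fails. Under u = F, s = F, q = T, the left side is false but the right side is true.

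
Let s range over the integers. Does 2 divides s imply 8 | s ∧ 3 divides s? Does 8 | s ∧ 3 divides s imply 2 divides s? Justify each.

(⇒) fails; (⇐) holds.

(←) Suppose 8 ∣ s and 3 ∣ s. Any common multiple of 8 and 3 is a multiple of their lcm; here gcd(8, 3) = 1, so lcm(8, 3) = 8·3 = 24, so 24 ∣ s. Since 2 ∣ 24, it follows that 2 ∣ s.

(→) This fails: take s = 2. Certainly 2 ∣ 2, but 8 ∤ 2.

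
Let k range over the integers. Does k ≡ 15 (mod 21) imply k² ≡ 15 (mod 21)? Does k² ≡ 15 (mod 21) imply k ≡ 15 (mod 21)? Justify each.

Not equivalent: only (⇒) holds.

(⇒) Suppose k ≡ 15 (mod 21). Write k = 21j + 15. Then (21j + 15)² = 441j² + 630j + 225 = 21(21j² + 30j + 10) + 15, so k² ≡ 15 (mod 21).

(⇐) This fails: take k = 6. Then 6² = 36 ≡ 15 (mod 21), yet 6 ≡ 6 (mod 21), not 15.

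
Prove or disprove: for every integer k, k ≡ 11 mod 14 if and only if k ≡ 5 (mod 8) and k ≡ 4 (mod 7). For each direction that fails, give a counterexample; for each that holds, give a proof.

Forward direction. This fails: k = 25 gives 25 ≡ 11 (mod 14) but 25 ≡ 1 (mod 8), so the conjunction on the right does not hold.

Converse. If k ≡ 5 (mod 8) and k ≡ 4 (mod 7), then by the Chinese remainder theorem k ≡ 53 (mod 56). Since 53 ≡ 11 (mod 14) and 14 ∣ 56, we get k ≡ 11 (mod 14).

(⇒) fails; (⇐) holds.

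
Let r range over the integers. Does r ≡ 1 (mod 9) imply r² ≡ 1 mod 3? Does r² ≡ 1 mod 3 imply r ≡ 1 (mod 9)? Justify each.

(⇒) holds; (⇐) fails.

(⟸) This fails: take r = 2. Then 2² = 4 ≡ 1 (mod 3), yet 2 ≡ 2 (mod 9), not 1.

(⟹) Suppose r ≡ 1 (mod 9). Then r² ≡ 1² = 1 (mod 9), and since 3 ∣ 9, also r² ≡ 1 (mod 3).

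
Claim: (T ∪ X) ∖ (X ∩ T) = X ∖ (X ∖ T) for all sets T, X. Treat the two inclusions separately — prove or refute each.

Both inclusions fail.

(⟹) This inclusion fails. Take T = {1}, X = ∅; then 1 ∈ (T ∪ X) ∖ (X ∩ T) but 1 ∉ X ∖ (X ∖ T).

(⟸) This inclusion fails. Take T = {1}, X = {1}; then 1 ∈ X ∖ (X ∖ T) but 1 ∉ (T ∪ X) ∖ (X ∩ T).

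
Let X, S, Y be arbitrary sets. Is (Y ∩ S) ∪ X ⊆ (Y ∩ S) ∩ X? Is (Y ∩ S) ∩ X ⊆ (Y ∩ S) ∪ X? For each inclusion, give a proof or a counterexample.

(⊇) Let x ∈ (Y ∩ S) ∩ X. Then x ∈ X ∩ S ∩ Y, from which x ∈ (Y ∩ S) ∪ X.

(⊆) This inclusion fails. Take X = {1}, S = ∅, Y = ∅; then 1 ∈ (Y ∩ S) ∪ X but 1 ∉ (Y ∩ S) ∩ X.

The sets are not equal: only the reverse inclusion holds.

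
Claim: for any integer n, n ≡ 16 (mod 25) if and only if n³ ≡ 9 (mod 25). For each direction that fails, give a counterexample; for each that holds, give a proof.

Forward direction. This fails: take n = 16. Then 16 ≡ 16 (mod 25), but 16³ = 4096 ≡ 21 (mod 25), not 9.

Converse. This fails: take n = 19. Then 19³ = 6859 ≡ 9 (mod 25), yet 19 ≡ 19 (mod 25), not 16.

(⇒) fails and (⇐) fails.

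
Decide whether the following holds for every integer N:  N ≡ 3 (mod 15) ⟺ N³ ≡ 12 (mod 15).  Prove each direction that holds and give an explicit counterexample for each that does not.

Both directions hold.

Forward direction. Suppose N ≡ 3 (mod 15). Write N = 15j + 3. Then (15j + 3)³ = 3375j³ + 2025j² + 405j + 27 = 15(225j³ + 135j² + 27j + 1) + 12, so N³ ≡ 12 (mod 15).

Converse. Suppose N³ ≡ 12 (mod 15). The only residue r in {0, …, 14} with r³ ≡ 12 (mod 15) is r = 3, so N ≡ 3 (mod 15).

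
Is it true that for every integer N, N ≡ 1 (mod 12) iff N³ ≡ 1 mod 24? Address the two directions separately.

The forward direction fails; the converse holds.

Forward direction. This fails: take N = 13. Then 13 ≡ 1 (mod 12), but 13³ = 2197 ≡ 13 (mod 24), not 1.

Converse. The residues r modulo 24 with r³ ≡ 1 (mod 24) are exactly {1}, and each is ≡ 1 (mod 12).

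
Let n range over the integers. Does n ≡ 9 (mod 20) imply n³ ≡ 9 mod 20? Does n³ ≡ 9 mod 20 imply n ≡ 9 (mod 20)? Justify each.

(⟸) Suppose n³ ≡ 9 (mod 20). The only residue r in {0, …, 19} with r³ ≡ 9 (mod 20) is r = 9, so n ≡ 9 (mod 20).

(⟹) Suppose n ≡ 9 (mod 20). Write n = 20j + 9. Then (20j + 9)³ = 8000j³ + 10800j² + 4860j + 729 = 20(400j³ + 540j² + 243j + 36) + 9, so n³ ≡ 9 (mod 20).

Both directions hold.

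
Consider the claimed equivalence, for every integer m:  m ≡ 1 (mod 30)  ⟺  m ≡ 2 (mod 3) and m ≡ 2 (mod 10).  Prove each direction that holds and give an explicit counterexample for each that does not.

Forward direction. This fails: m = 1 gives 1 ≡ 1 (mod 30) but 1 ≡ 1 (mod 3), so the conjunction on the right does not hold.

Converse. This fails: m = 2 satisfies both congruences on the right (2 ≡ 2 mod 3 and 2 ≡ 2 mod 10) yet 2 ≡ 2 (mod 30), not 1.

Neither implication holds.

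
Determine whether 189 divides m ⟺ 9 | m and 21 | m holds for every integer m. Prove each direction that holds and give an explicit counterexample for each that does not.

Not equivalent: only (⇒) holds.

(⟹) If 189 ∣ m, write m = 189q. Since 189 = 21·9, m = 9·(21q), so 9 ∣ m; and since 189 = 9·21, m = 21·(9q), so 21 ∣ m.

(⟸) This fails: take m = 63. Both 9 ∣ 63 and 21 ∣ 63, yet 63 is not a multiple of 189 (since 63 = 0·189 + 63), so 189 ∤ 63.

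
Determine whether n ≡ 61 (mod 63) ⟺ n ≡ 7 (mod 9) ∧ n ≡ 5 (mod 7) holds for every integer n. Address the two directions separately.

(⟸) If n ≡ 7 (mod 9) and n ≡ 5 (mod 7), then by the Chinese remainder theorem n ≡ 61 (mod 63). This is exactly n ≡ 61 (mod 63).

(⟹) Suppose n ≡ 61 (mod 63); write n = 63j + 61. Since 9 ∣ 63, reducing mod 9 gives n ≡ 61 ≡ 7 (mod 9); since 7 ∣ 63, reducing mod 7 gives n ≡ 61 ≡ 5 (mod 7).

The biconditional holds.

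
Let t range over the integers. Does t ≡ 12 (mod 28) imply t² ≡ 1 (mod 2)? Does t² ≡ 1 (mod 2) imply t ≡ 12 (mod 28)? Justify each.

(→) This fails: take t = 12. Then 12 ≡ 12 (mod 28), but 12² = 144 ≡ 0 (mod 2), not 1.

(←) This fails: take t = 1. Then 1² = 1 ≡ 1 (mod 2), yet 1 ≡ 1 (mod 28), not 12.

(⇒) fails and (⇐) fails.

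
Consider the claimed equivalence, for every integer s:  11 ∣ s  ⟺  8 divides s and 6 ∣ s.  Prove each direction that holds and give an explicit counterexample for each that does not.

(⟹) This fails: take s = 11. Certainly 11 ∣ 11, but 8 ∤ 11.

(⟸) This fails: take s = 24. Both 8 ∣ 24 and 6 ∣ 24, yet 24 is not a multiple of 11 (since 24 = 2·11 + 2), so 11 ∤ 24.

Neither direction holds.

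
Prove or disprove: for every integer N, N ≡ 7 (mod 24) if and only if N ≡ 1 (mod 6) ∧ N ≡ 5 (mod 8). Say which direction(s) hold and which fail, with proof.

Neither direction holds.

(⇒) This fails: N = 7 gives 7 ≡ 7 (mod 24) but 7 ≡ 7 (mod 8), so the conjunction on the right does not hold.

(⇐) This fails: N = 13 satisfies both congruences on the right (13 ≡ 1 mod 6 and 13 ≡ 5 mod 8) yet 13 ≡ 13 (mod 24), not 7.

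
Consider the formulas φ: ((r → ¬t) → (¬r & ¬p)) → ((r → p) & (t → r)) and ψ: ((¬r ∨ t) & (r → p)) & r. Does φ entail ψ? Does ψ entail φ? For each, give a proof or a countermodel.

(⟸) Assume the antecedent. If t is true, the antecedent forces (t = T, p = T, r = T), and the consequent holds there. If t is false, the antecedent cannot hold. Either way the consequent holds.

(⟹) This fails. Under t = F, p = F, r = F, the left side is true but the right side is false.

Not equivalent: only (⇐) holds.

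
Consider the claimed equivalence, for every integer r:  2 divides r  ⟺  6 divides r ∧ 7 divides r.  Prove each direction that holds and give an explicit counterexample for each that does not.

(⇐) Suppose 6 ∣ r and 7 ∣ r. Any common multiple of 6 and 7 is a multiple of their lcm; here gcd(6, 7) = 1, so lcm(6, 7) = 6·7 = 42, so 42 ∣ r. Since 2 ∣ 42, it follows that 2 ∣ r.

(⇒) This fails: take r = 2. Certainly 2 ∣ 2, but 6 ∤ 2.

The forward direction fails; the converse holds.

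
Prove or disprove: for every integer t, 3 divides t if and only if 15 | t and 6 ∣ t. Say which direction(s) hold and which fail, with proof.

(⇒) fails; (⇐) holds.

Forward direction. This fails: take t = 3. Certainly 3 ∣ 3, but 15 ∤ 3.

Converse. Suppose 15 ∣ t and 6 ∣ t. Any common multiple of 15 and 6 is a multiple of their lcm; here lcm(15, 6) = 15·6/gcd(15, 6) = 90/3 = 30, so 30 ∣ t. Since 3 ∣ 30, it follows that 3 ∣ t.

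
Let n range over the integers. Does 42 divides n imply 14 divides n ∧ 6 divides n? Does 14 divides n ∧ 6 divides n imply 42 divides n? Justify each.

Forward direction. If 42 ∣ n, write n = 42q. Since 42 = 3·14, n = 14·(3q), so 14 ∣ n; and since 42 = 7·6, n = 6·(7q), so 6 ∣ n.

Converse. Suppose 14 ∣ n and 6 ∣ n. Any common multiple of 14 and 6 is a multiple of their lcm; here lcm(14, 6) = 14·6/gcd(14, 6) = 84/2 = 42, so 42 ∣ n.

Equivalent; both directions hold.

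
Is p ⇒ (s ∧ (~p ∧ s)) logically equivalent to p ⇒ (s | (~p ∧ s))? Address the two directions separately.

Only the forward direction holds.

(⇒) Assume the antecedent. If p is true, the antecedent cannot hold. If p is false, p ⇒ (s | (~p ∧ s)) reduces to true regardless of the other variables. Either way p ⇒ (s | (~p ∧ s)) holds.

(⇐) This fails. Under p = T, s = T, the left side is false but the right side is true.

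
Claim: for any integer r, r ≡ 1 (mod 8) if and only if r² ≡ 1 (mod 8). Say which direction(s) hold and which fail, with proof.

Only the forward implication holds.

[⇐] This fails: take r = 3. Then 3² = 9 ≡ 1 (mod 8), yet 3 ≡ 3 (mod 8), not 1.

[⇒] Suppose r ≡ 1 (mod 8). Write r = 8j + 1. Then (8j + 1)² = 64j² + 16j + 1 = 8(8j² + 2j) + 1, so r² ≡ 1 (mod 8).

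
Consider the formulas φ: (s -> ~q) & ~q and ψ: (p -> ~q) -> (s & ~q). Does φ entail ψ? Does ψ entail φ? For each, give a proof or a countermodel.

Neither implication holds.

(⟹) This fails. Under s = F, p = F, q = F, the left side is true but the right side is false.

(⟸) This fails. Under s = F, p = T, q = T, the left side is false but the right side is true.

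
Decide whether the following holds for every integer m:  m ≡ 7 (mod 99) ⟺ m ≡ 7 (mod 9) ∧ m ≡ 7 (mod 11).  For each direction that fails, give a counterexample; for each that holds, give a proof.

[⇐] If m ≡ 7 (mod 9) and m ≡ 7 (mod 11), then by the Chinese remainder theorem m ≡ 7 (mod 99). This is exactly m ≡ 7 (mod 99).

[⇒] Suppose m ≡ 7 (mod 99); write m = 99j + 7. Since 9 ∣ 99, reducing mod 9 gives m ≡ 7 (mod 9); since 11 ∣ 99, reducing mod 11 gives m ≡ 7 (mod 11).

Both directions hold.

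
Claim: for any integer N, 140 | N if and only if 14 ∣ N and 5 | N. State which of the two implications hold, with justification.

(→) If 140 ∣ N, write N = 140q. Since 140 = 10·14, N = 14·(10q), so 14 ∣ N; and since 140 = 28·5, N = 5·(28q), so 5 ∣ N.

(←) This fails: take N = 70. Both 14 ∣ 70 and 5 ∣ 70, yet 70 is not a multiple of 140 (since 70 = 0·140 + 70), so 140 ∤ 70.

Only the forward direction holds.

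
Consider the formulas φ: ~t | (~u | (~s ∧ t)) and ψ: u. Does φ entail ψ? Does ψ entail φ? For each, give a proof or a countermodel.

Forward direction. This fails. Under s = F, u = F, t = F, the left side is true but the right side is false.

Converse. This fails. Under s = T, u = T, t = T, the left side is false but the right side is true.

Neither implication holds.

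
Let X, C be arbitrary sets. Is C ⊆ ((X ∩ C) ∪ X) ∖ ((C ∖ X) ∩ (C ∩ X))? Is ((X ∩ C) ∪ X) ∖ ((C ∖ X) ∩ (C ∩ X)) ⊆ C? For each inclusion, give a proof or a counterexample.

Forward inclusion. This inclusion fails. Take X = ∅, C = {1}; then 1 ∈ C but 1 ∉ ((X ∩ C) ∪ X) ∖ ((C ∖ X) ∩ (C ∩ X)).

Reverse inclusion. This inclusion fails. Take X = {1}, C = ∅; then 1 ∈ ((X ∩ C) ∪ X) ∖ ((C ∖ X) ∩ (C ∩ X)) but 1 ∉ C.

Neither inclusion holds.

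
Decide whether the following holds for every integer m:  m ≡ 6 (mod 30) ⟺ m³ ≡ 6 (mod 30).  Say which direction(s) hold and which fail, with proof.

[⇐] Suppose m³ ≡ 6 (mod 30). The only residue r in {0, …, 29} with r³ ≡ 6 (mod 30) is r = 6, so m ≡ 6 (mod 30).

[⇒] Suppose m ≡ 6 (mod 30). Write m = 30j + 6. Then (30j + 6)³ = 27000j³ + 16200j² + 3240j + 216 = 30(900j³ + 540j² + 108j + 7) + 6, so m³ ≡ 6 (mod 30).

Both directions hold.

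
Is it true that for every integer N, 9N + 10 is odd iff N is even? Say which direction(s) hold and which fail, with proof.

(⇒) fails and (⇐) fails.

(→) This fails: N = 3 gives 9N + 10 = 37, which is odd, but 3 is odd, not even.

(←) This also fails: N = 4 is even, but 9N + 10 = 46 is even, not odd.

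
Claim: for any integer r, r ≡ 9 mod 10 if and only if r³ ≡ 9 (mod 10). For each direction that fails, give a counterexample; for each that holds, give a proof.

The biconditional holds.

(⟹) Suppose r ≡ 9 mod 10. Write r = 10j + 9. Then (10j + 9)³ = 1000j³ + 2700j² + 2430j + 729 = 10(100j³ + 270j² + 243j + 72) + 9, so r³ ≡ 9 (mod 10).

(⟸) For the converse, argue contrapositively. If r ≢ 9 (mod 10), then r is congruent to one of 0, 1, 2, 3, 4, 5, 6, 7, 8 modulo 10, and these give r³ ≡ 0, 1, 8, 7, 4, 5, 6, 3, 2 respectively — never 9.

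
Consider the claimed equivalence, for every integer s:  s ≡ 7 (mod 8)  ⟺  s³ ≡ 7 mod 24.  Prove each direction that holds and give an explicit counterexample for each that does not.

Forward direction. This fails: take s = 15. Then 15 ≡ 7 (mod 8), but 15³ = 3375 ≡ 15 (mod 24), not 7.

Converse. The residues r modulo 24 with r³ ≡ 7 (mod 24) are exactly {7}, and each is ≡ 7 (mod 8).

Only the reverse direction holds.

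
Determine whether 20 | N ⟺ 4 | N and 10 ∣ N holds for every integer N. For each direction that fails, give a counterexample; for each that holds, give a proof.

Both directions hold.

(⟹) If 20 ∣ N, write N = 20q. Since 20 = 5·4, N = 4·(5q), so 4 ∣ N; and since 20 = 2·10, N = 10·(2q), so 10 ∣ N.

(⟸) Suppose 4 ∣ N and 10 ∣ N. Any common multiple of 4 and 10 is a multiple of their lcm; here lcm(4, 10) = 4·10/gcd(4, 10) = 40/2 = 20, so 20 ∣ N.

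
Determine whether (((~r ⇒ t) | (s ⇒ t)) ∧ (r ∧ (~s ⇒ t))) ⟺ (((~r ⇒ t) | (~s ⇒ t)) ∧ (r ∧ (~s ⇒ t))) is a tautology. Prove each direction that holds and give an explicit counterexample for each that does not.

(⟹) Assume the antecedent. If s is true, the antecedent forces (s = T, r = T, t = F) or (s = T, r = T, t = T), and the consequent holds there. If s is false, the antecedent forces (s = F, r = T, t = T), and the consequent holds there. Either way the consequent holds.

(⟸) Assume the antecedent. If s is true, the antecedent forces (s = T, r = T, t = F) or (s = T, r = T, t = T), and the consequent holds there. If s is false, the antecedent forces (s = F, r = T, t = T), and the consequent holds there. Either way the consequent holds.

Both implications hold.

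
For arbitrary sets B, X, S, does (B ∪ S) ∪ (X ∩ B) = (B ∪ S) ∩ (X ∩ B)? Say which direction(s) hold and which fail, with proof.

(⊆) This inclusion fails. Take B = {1}, X = ∅, S = ∅; then 1 ∈ (B ∪ S) ∪ (X ∩ B) but 1 ∉ (B ∪ S) ∩ (X ∩ B).

(⊇) Let x ∈ (B ∪ S) ∩ (X ∩ B). Then either x ∈ B ∩ X and x ∉ S; or x ∈ B ∩ X ∩ S. In each case x ∈ (B ∪ S) ∪ (X ∩ B), so (B ∪ S) ∩ (X ∩ B) ⊆ (B ∪ S) ∪ (X ∩ B).

(⊆) fails; (⊇) holds.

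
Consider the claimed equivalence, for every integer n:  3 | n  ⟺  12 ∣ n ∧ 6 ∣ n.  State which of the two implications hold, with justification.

Only the converse holds.

[⇐] Suppose 12 ∣ n and 6 ∣ n. Any common multiple of 12 and 6 is a multiple of their lcm; here lcm(12, 6) = 12·6/gcd(12, 6) = 72/6 = 12, so 12 ∣ n. Since 3 ∣ 12, it follows that 3 ∣ n.

[⇒] This fails: take n = 3. Certainly 3 ∣ 3, but 12 ∤ 3.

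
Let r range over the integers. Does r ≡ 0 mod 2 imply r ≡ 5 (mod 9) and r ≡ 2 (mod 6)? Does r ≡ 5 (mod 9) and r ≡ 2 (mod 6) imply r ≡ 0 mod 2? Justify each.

Only the reverse direction holds.

[⇒] This fails: r = 0 gives 0 ≡ 0 (mod 2) but 0 ≡ 0 (mod 9), so the conjunction on the right does not hold.

[⇐] Conversely, if r ≡ 5 (mod 9) and r ≡ 2 (mod 6), then by the Chinese remainder theorem r ≡ 14 (mod 18). Since 14 ≡ 0 (mod 2) and 2 ∣ 18, we get r ≡ 0 (mod 2).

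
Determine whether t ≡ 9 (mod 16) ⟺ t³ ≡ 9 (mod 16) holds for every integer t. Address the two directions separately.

Both directions hold.

Converse. Suppose t³ ≡ 9 (mod 16). The only residue r in {0, …, 15} with r³ ≡ 9 (mod 16) is r = 9, so t ≡ 9 (mod 16).

Forward direction. Suppose t ≡ 9 (mod 16). Write t = 16j + 9. Then (16j + 9)³ = 4096j³ + 6912j² + 3888j + 729 = 16(256j³ + 432j² + 243j + 45) + 9, so t³ ≡ 9 (mod 16).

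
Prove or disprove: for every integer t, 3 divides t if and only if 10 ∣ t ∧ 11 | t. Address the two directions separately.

(→) This fails: take t = 3. Certainly 3 ∣ 3, but 10 ∤ 3.

(←) This fails: take t = 110. Both 10 ∣ 110 and 11 ∣ 110, yet 110 is not a multiple of 3 (since 110 = 36·3 + 2), so 3 ∤ 110.

Neither implication holds.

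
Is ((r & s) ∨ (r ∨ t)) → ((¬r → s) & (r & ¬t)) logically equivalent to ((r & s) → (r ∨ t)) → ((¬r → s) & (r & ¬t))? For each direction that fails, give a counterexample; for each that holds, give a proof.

Not equivalent: only (⇐) holds.

Forward direction. This fails. Under r = F, s = F, t = F, the left side is true but the right side is false.

Converse. Assume the antecedent. If r is true, the antecedent forces (r = T, s = F, t = F) or (r = T, s = T, t = F), and the consequent holds there. If r is false, the antecedent cannot hold. Either way the consequent holds.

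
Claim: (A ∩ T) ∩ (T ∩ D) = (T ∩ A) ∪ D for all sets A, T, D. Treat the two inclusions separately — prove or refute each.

(⟸) This inclusion fails. Take A = {1}, T = {1}, D = ∅; then 1 ∈ (T ∩ A) ∪ D but 1 ∉ (A ∩ T) ∩ (T ∩ D).

(⟹) Let x ∈ (A ∩ T) ∩ (T ∩ D). Then x ∈ A ∩ T ∩ D, from which x ∈ (T ∩ A) ∪ D.

Only the forward inclusion holds.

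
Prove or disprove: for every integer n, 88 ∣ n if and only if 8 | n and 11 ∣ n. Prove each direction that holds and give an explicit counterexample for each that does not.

Both directions hold.

(←) Suppose 8 ∣ n and 11 ∣ n. Any common multiple of 8 and 11 is a multiple of their lcm; here gcd(8, 11) = 1, so lcm(8, 11) = 8·11 = 88, so 88 ∣ n.

(→) If 88 ∣ n, write n = 88q. Since 88 = 11·8, n = 8·(11q), so 8 ∣ n; and since 88 = 8·11, n = 11·(8q), so 11 ∣ n.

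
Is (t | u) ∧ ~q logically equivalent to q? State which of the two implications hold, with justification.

Neither direction holds.

[⇒] This fails. Under q = F, t = T, u = F, the left side is true but the right side is false.

[⇐] This fails. Under q = T, t = F, u = F, the left side is false but the right side is true.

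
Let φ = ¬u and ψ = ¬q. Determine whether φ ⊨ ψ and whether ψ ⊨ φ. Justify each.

(→) This fails. Under q = T, u = F, the left side is true but the right side is false.

(←) This fails. Under q = F, u = T, the left side is false but the right side is true.

(⇒) fails and (⇐) fails.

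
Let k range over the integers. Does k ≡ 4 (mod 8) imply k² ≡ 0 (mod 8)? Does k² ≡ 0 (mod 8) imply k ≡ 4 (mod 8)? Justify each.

Only the forward direction holds.

(⟹) Suppose k ≡ 4 (mod 8). Write k = 8j + 4. Then (8j + 4)² = 64j² + 64j + 16 = 8(8j² + 8j + 2) + 0, so k² ≡ 0 (mod 8).

(⟸) This fails: take k = 0. Then 0² = 0 ≡ 0 (mod 8), yet 0 ≡ 0 (mod 8), not 4.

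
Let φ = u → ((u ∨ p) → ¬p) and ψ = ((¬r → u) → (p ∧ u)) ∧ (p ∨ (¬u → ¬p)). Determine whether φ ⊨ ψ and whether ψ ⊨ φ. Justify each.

Neither direction holds.

Forward direction. This fails. Under u = T, p = F, r = F, the left side is true but the right side is false.

Converse. This fails. Under u = T, p = T, r = F, the left side is false but the right side is true.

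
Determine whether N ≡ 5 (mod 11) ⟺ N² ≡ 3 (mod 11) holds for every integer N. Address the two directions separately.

(⇒) holds; (⇐) fails.

(→) Suppose N ≡ 5 (mod 11). Write N = 11j + 5. Then (11j + 5)² = 121j² + 110j + 25 = 11(11j² + 10j + 2) + 3, so N² ≡ 3 (mod 11).

(←) This fails: take N = 6. Then 6² = 36 ≡ 3 (mod 11), yet 6 ≡ 6 (mod 11), not 5.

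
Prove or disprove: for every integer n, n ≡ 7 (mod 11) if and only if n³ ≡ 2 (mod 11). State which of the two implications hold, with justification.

[⇒] Suppose n ≡ 7 (mod 11). Write n = 11j + 7. Then (11j + 7)³ = 1331j³ + 2541j² + 1617j + 343 = 11(121j³ + 231j² + 147j + 31) + 2, so n³ ≡ 2 (mod 11).

[⇐] Conversely, suppose n³ ≡ 2 (mod 11). The only residue r in {0, …, 10} with r³ ≡ 2 (mod 11) is r = 7, so n ≡ 7 (mod 11).

Both directions hold.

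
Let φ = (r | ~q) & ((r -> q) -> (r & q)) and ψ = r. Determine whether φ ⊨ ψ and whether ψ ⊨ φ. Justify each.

(→) Assume the antecedent. If r is true, r reduces to true regardless of the other variables. If r is false, the antecedent cannot hold. Either way r holds.

(←) Assume the antecedent. If r is true, the consequent reduces to true regardless of the other variables. If r is false, the antecedent cannot hold. Either way the consequent holds.

Both directions hold; the statement is true.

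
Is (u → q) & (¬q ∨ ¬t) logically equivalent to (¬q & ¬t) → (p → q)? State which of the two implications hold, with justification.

(⟹) This fails. Under u = F, p = T, q = F, t = F, the left side is true but the right side is false.

(⟸) This fails. Under u = T, p = F, q = F, t = F, the left side is false but the right side is true.

Neither direction holds.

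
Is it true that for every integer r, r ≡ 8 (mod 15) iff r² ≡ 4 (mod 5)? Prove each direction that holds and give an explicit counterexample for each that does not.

Converse. This fails: take r = 2. Then 2² = 4 ≡ 4 (mod 5), yet 2 ≡ 2 (mod 15), not 8.

Forward direction. Suppose r ≡ 8 (mod 15). Then r² ≡ 8² = 64 (mod 15), and since 5 ∣ 15, also r² ≡ 4 (mod 5).

Only the forward direction holds.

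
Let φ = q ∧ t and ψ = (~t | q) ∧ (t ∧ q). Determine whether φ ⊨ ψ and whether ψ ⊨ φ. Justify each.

[⇐] Assume the antecedent. If t is true, the antecedent forces (t = T, q = T), and q ∧ t holds there. If t is false, the antecedent cannot hold. Either way q ∧ t holds.

[⇒] Assume the antecedent. If t is true, the antecedent forces (t = T, q = T), and (~t | q) ∧ (t ∧ q) holds there. If t is false, the antecedent cannot hold. Either way (~t | q) ∧ (t ∧ q) holds.

The biconditional holds.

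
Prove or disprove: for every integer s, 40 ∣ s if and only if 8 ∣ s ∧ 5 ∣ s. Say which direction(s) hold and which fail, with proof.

[⇒] If 40 ∣ s, write s = 40q. Since 40 = 5·8, s = 8·(5q), so 8 ∣ s; and since 40 = 8·5, s = 5·(8q), so 5 ∣ s.

[⇐] Suppose 8 ∣ s and 5 ∣ s. Any common multiple of 8 and 5 is a multiple of their lcm; here gcd(8, 5) = 1, so lcm(8, 5) = 8·5 = 40, so 40 ∣ s.

Both implications hold.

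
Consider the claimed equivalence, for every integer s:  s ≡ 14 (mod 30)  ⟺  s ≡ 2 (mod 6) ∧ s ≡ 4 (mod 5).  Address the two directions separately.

The biconditional holds.

(→) Suppose s ≡ 14 (mod 30); write s = 30j + 14. Since 6 ∣ 30, reducing mod 6 gives s ≡ 14 ≡ 2 (mod 6); since 5 ∣ 30, reducing mod 5 gives s ≡ 14 ≡ 4 (mod 5).

(←) Conversely, if s ≡ 2 (mod 6) and s ≡ 4 (mod 5), then by the Chinese remainder theorem s ≡ 14 (mod 30). This is exactly s ≡ 14 (mod 30).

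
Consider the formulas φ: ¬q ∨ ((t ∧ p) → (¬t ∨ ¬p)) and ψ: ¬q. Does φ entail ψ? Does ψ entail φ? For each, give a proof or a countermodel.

Converse. Assume the antecedent. If q is true, the antecedent cannot hold. If q is false, ¬q ∨ ((t ∧ p) → (¬t ∨ ¬p)) reduces to true regardless of the other variables. Either way ¬q ∨ ((t ∧ p) → (¬t ∨ ¬p)) holds.

Forward direction. This fails. Under q = T, p = F, t = F, the left side is true but the right side is false.

Only the converse holds.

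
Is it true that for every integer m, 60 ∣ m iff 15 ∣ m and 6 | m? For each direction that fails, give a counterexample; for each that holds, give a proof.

The forward direction holds; the converse fails.

Forward direction. If 60 ∣ m, write m = 60q. Since 60 = 4·15, m = 15·(4q), so 15 ∣ m; and since 60 = 10·6, m = 6·(10q), so 6 ∣ m.

Converse. This fails: take m = 30. Both 15 ∣ 30 and 6 ∣ 30, yet 30 is not a multiple of 60 (since 30 = 0·60 + 30), so 60 ∤ 30.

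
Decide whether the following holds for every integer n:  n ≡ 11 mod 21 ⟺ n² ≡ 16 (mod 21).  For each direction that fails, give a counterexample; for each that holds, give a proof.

The forward direction holds; the converse fails.

[⇐] This fails: take n = 4. Then 4² = 16 ≡ 16 (mod 21), yet 4 ≡ 4 (mod 21), not 11.

[⇒] Suppose n ≡ 11 mod 21. Write n = 21j + 11. Then (21j + 11)² = 441j² + 462j + 121 = 21(21j² + 22j + 5) + 16, so n² ≡ 16 (mod 21).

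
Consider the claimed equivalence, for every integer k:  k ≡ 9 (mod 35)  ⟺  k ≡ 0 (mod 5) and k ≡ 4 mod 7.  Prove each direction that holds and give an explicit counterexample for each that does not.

Forward direction. This fails: k = 9 gives 9 ≡ 9 (mod 35) but 9 ≡ 4 (mod 5), so the conjunction on the right does not hold.

Converse. This fails: k = 25 satisfies both congruences on the right (25 ≡ 0 mod 5 and 25 ≡ 4 mod 7) yet 25 ≡ 25 (mod 35), not 9.

Neither implication holds.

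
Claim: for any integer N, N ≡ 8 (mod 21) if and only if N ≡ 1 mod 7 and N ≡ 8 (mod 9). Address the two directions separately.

Forward direction. This fails: N = 50 gives 50 ≡ 8 (mod 21) but 50 ≡ 5 (mod 9), so the conjunction on the right does not hold.

Converse. If N ≡ 1 (mod 7) and N ≡ 8 (mod 9), then by the Chinese remainder theorem N ≡ 8 (mod 63). Since 8 ≡ 8 (mod 21) and 21 ∣ 63, we get N ≡ 8 (mod 21).

Only the converse holds.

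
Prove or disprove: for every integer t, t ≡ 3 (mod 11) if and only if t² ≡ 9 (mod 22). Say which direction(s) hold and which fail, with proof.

Neither direction holds.

(→) This fails: take t = 14. Then 14 ≡ 3 (mod 11), but 14² = 196 ≡ 20 (mod 22), not 9.

(←) This fails: take t = 19. Then 19² = 361 ≡ 9 (mod 22), yet 19 ≡ 8 (mod 11), not 3.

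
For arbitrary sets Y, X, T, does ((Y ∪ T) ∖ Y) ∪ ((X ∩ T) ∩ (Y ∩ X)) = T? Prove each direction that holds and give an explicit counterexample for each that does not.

Only the forward inclusion holds.

(⊆) Let x ∈ ((Y ∪ T) ∖ Y) ∪ ((X ∩ T) ∩ (Y ∩ X)). Then either x ∈ T and x ∉ Y, X; or x ∈ X ∩ T and x ∉ Y; or x ∈ Y ∩ X ∩ T. In each case x ∈ T, so ((Y ∪ T) ∖ Y) ∪ ((X ∩ T) ∩ (Y ∩ X)) ⊆ T.

(⊇) This inclusion fails. Take Y = {1}, X = ∅, T = {1}; then 1 ∈ T but 1 ∉ ((Y ∪ T) ∖ Y) ∪ ((X ∩ T) ∩ (Y ∩ X)).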